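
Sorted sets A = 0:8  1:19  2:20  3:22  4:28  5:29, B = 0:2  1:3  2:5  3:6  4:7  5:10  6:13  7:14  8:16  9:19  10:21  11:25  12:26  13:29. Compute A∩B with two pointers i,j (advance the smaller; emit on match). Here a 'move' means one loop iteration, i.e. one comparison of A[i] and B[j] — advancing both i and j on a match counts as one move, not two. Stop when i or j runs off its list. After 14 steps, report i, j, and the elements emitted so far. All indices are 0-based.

i=4, j=11, emitted=[19]

[i=0,j=0] 8>2 → j++
[i=0,j=1] 8>3 → j++
[i=0,j=2] 8>5 → j++
[i=0,j=3] 8>6 → j++
[i=0,j=4] 8>7 → j++
[i=0,j=5] 8<10 → i++
[i=1,j=5] 19>10 → j++
[i=1,j=6] 19>13 → j++
[i=1,j=7] 19>14 → j++
[i=1,j=8] 19>16 → j++
[i=1,j=9] 19==19 emit → i++,j++
[i=2,j=10] 20<21 → i++
[i=3,j=10] 22>21 → j++
[i=3,j=11] 22<25 → i++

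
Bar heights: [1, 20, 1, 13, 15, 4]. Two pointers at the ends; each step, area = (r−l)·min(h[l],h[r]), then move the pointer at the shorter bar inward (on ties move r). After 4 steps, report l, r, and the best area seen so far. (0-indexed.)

l=1, r=2, best area=45

l=0 r=5: min(1,4)*5=5 best=5 *, l++
l=1 r=5: min(20,4)*4=16 best=16 *, r--
l=1 r=4: min(20,15)*3=45 best=45 *, r--
l=1 r=3: min(20,13)*2=26 best=45, r--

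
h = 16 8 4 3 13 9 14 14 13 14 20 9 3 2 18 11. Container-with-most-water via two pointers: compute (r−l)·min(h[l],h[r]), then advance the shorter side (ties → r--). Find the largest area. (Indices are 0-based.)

[0,15] min(16,11)*15=165 best=165 * → r--
[0,14] min(16,18)*14=224 best=224 * → l++
[1,14] min(8,18)*13=104 best=224 → l++
[2,14] min(4,18)*12=48 best=224 → l++
[3,14] min(3,18)*11=33 best=224 → l++
[4,14] min(13,18)*10=130 best=224 → l++
[5,14] min(9,18)*9=81 best=224 → l++
[6,14] min(14,18)*8=112 best=224 → l++
[7,14] min(14,18)*7=98 best=224 → l++
[8,14] min(13,18)*6=78 best=224 → l++
[9,14] min(14,18)*5=70 best=224 → l++
[10,14] min(20,18)*4=72 best=224 → r--
[10,13] min(20,2)*3=6 best=224 → r--
[10,12] min(20,3)*2=6 best=224 → r--
[10,11] min(20,9)*1=9 best=224 → r--

max area = 224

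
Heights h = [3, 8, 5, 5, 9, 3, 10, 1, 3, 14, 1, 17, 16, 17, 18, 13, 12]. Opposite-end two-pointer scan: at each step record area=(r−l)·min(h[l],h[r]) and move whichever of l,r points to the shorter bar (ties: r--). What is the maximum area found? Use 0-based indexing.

max area = 120

[0,16] min(3,12)*16=48 best=48 * → l++
[1,16] min(8,12)*15=120 best=120 * → l++
[2,16] min(5,12)*14=70 best=120 → l++
[3,16] min(5,12)*13=65 best=120 → l++
[4,16] min(9,12)*12=108 best=120 → l++
[5,16] min(3,12)*11=33 best=120 → l++
[6,16] min(10,12)*10=100 best=120 → l++
[7,16] min(1,12)*9=9 best=120 → l++
[8,16] min(3,12)*8=24 best=120 → l++
[9,16] min(14,12)*7=84 best=120 → r--
[9,15] min(14,13)*6=78 best=120 → r--
[9,14] min(14,18)*5=70 best=120 → l++
[10,14] min(1,18)*4=4 best=120 → l++
[11,14] min(17,18)*3=51 best=120 → l++
[12,14] min(16,18)*2=32 best=120 → l++
[13,14] min(17,18)*1=17 best=120 → l++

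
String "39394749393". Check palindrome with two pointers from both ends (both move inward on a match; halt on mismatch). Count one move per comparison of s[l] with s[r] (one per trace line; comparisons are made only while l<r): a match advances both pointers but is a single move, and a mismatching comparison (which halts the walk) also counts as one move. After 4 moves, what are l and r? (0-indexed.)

[0,10] '3'=='3' → l++,r--
[1,9] '9'=='9' → l++,r--
[2,8] '3'=='3' → l++,r--
[3,7] '9'=='9' → l++,r--

l=4, r=6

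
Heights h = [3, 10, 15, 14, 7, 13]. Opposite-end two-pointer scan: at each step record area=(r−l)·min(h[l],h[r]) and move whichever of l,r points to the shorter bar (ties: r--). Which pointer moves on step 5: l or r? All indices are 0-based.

r

l=0 r=5: min(3,13)*5=15 best=15 *, l++
l=1 r=5: min(10,13)*4=40 best=40 *, l++
l=2 r=5: min(15,13)*3=39 best=40, r--
l=2 r=4: min(15,7)*2=14 best=40, r--
l=2 r=3: min(15,14)*1=14 best=40, r--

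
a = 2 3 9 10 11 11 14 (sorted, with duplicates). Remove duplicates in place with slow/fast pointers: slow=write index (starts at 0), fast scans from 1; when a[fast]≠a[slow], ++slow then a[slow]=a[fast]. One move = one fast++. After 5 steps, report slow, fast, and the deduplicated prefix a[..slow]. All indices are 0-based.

slow=4, fast=6, prefix=[2, 3, 9, 10, 11]

(s=0,f=1) a[fast]=3≠a[slow]=2 write a[1]=3 → slow++,fast++
(s=1,f=2) a[fast]=9≠a[slow]=3 write a[2]=9 → slow++,fast++
(s=2,f=3) a[fast]=10≠a[slow]=9 write a[3]=10 → slow++,fast++
(s=3,f=4) a[fast]=11≠a[slow]=10 write a[4]=11 → slow++,fast++
(s=4,f=5) a[fast]=11=a[slow] dup → fast++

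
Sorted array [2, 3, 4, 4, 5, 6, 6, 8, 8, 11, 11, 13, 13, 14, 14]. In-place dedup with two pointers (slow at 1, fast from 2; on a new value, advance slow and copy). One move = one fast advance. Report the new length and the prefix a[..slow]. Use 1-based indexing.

(s=1,f=2) a[fast]=3≠a[slow]=2 write a[2]=3 → slow++,fast++
(s=2,f=3) a[fast]=4≠a[slow]=3 write a[3]=4 → slow++,fast++
(s=3,f=4) a[fast]=4=a[slow] dup → fast++
(s=3,f=5) a[fast]=5≠a[slow]=4 write a[4]=5 → slow++,fast++
(s=4,f=6) a[fast]=6≠a[slow]=5 write a[5]=6 → slow++,fast++
(s=5,f=7) a[fast]=6=a[slow] dup → fast++
(s=5,f=8) a[fast]=8≠a[slow]=6 write a[6]=8 → slow++,fast++
(s=6,f=9) a[fast]=8=a[slow] dup → fast++
(s=6,f=10) a[fast]=11≠a[slow]=8 write a[7]=11 → slow++,fast++
(s=7,f=11) a[fast]=11=a[slow] dup → fast++
(s=7,f=12) a[fast]=13≠a[slow]=11 write a[8]=13 → slow++,fast++
(s=8,f=13) a[fast]=13=a[slow] dup → fast++
(s=8,f=14) a[fast]=14≠a[slow]=13 write a[9]=14 → slow++,fast++
(s=9,f=15) a[fast]=14=a[slow] dup → fast++

length 9; prefix = [2, 3, 4, 5, 6, 8, 11, 13, 14]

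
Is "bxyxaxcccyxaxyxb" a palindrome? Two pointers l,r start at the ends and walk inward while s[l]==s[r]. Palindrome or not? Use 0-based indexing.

[0,15] 'b'=='b' → l++,r--
[1,14] 'x'=='x' → l++,r--
[2,13] 'y'=='y' → l++,r--
[3,12] 'x'=='x' → l++,r--
[4,11] 'a'=='a' → l++,r--
[5,10] 'x'=='x' → l++,r--
[6,9] 'c'!='y' → stop

not a palindrome (mismatch at 6,9)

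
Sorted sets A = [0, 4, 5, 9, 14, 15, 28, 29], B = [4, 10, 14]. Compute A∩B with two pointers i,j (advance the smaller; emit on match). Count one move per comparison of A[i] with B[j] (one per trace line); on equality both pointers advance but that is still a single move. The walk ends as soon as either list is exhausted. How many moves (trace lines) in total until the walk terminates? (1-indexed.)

6 moves

i=1 j=1: 0<4, i++
i=2 j=1: 4==4 emit, i++,j++
i=3 j=2: 5<10, i++
i=4 j=2: 9<10, i++
i=5 j=2: 14>10, j++
i=5 j=3: 14==14 emit, i++,j++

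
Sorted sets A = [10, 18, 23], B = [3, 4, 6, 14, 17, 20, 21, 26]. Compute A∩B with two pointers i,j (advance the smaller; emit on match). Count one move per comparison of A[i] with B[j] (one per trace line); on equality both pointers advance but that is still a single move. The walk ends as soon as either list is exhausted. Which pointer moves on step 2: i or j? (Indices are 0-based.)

j

[i=0,j=0] 10>3 → j++
[i=0,j=1] 10>4 → j++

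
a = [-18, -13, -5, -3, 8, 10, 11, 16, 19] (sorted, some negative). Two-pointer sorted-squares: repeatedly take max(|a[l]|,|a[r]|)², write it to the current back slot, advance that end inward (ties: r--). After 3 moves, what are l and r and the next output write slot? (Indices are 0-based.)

[0,8] |-18|<=|19| out[8]=361 → r--
[0,7] |-18|>|16| out[7]=324 → l++
[1,7] |-13|<=|16| out[6]=256 → r--

l=1, r=6, next write slot=5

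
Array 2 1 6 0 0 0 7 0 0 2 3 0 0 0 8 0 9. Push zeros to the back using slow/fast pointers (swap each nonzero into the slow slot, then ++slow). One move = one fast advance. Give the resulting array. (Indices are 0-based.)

[2, 1, 6, 7, 2, 3, 8, 9, 0, 0, 0, 0, 0, 0, 0, 0, 0]

slow=0 fast=0: a[fast]=2≠0 swap→a[0]=2, slow++,fast++
slow=1 fast=1: a[fast]=1≠0 swap→a[1]=1, slow++,fast++
slow=2 fast=2: a[fast]=6≠0 swap→a[2]=6, slow++,fast++
slow=3 fast=3: a[fast]=0, fast++
slow=3 fast=4: a[fast]=0, fast++
slow=3 fast=5: a[fast]=0, fast++
slow=3 fast=6: a[fast]=7≠0 swap→a[3]=7, slow++,fast++
slow=4 fast=7: a[fast]=0, fast++
slow=4 fast=8: a[fast]=0, fast++
slow=4 fast=9: a[fast]=2≠0 swap→a[4]=2, slow++,fast++
slow=5 fast=10: a[fast]=3≠0 swap→a[5]=3, slow++,fast++
slow=6 fast=11: a[fast]=0, fast++
slow=6 fast=12: a[fast]=0, fast++
slow=6 fast=13: a[fast]=0, fast++
slow=6 fast=14: a[fast]=8≠0 swap→a[6]=8, slow++,fast++
slow=7 fast=15: a[fast]=0, fast++
slow=7 fast=16: a[fast]=9≠0 swap→a[7]=9, slow++,fast++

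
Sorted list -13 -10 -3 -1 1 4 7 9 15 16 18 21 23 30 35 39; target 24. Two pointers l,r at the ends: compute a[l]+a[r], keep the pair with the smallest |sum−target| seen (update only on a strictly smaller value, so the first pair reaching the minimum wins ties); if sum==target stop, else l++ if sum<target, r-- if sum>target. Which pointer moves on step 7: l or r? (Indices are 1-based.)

[1,16] -13+39=26 d=2 * → r--
[1,15] -13+35=22 d=2 → l++
[2,15] -10+35=25 d=1 * → r--
[2,14] -10+30=20 d=4 → l++
[3,14] -3+30=27 d=3 → r--
[3,13] -3+23=20 d=4 → l++
[4,13] -1+23=22 d=2 → l++

l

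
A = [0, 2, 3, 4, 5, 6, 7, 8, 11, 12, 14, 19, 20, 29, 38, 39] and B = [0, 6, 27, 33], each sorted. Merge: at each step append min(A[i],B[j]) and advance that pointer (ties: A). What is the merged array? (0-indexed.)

[0, 0, 2, 3, 4, 5, 6, 6, 7, 8, 11, 12, 14, 19, 20, 27, 29, 33, 38, 39]

[i=0,j=0] A[i]=0<=B[j]=0 take 0 → i++
[i=1,j=0] A[i]=2>B[j]=0 take 0 → j++
[i=1,j=1] A[i]=2<=B[j]=6 take 2 → i++
[i=2,j=1] A[i]=3<=B[j]=6 take 3 → i++
[i=3,j=1] A[i]=4<=B[j]=6 take 4 → i++
[i=4,j=1] A[i]=5<=B[j]=6 take 5 → i++
[i=5,j=1] A[i]=6<=B[j]=6 take 6 → i++
[i=6,j=1] A[i]=7>B[j]=6 take 6 → j++
[i=6,j=2] A[i]=7<=B[j]=27 take 7 → i++
[i=7,j=2] A[i]=8<=B[j]=27 take 8 → i++
[i=8,j=2] A[i]=11<=B[j]=27 take 11 → i++
[i=9,j=2] A[i]=12<=B[j]=27 take 12 → i++
[i=10,j=2] A[i]=14<=B[j]=27 take 14 → i++
[i=11,j=2] A[i]=19<=B[j]=27 take 19 → i++
[i=12,j=2] A[i]=20<=B[j]=27 take 20 → i++
[i=13,j=2] A[i]=29>B[j]=27 take 27 → j++
[i=13,j=3] A[i]=29<=B[j]=33 take 29 → i++
[i=14,j=3] A[i]=38>B[j]=33 take 33 → j++
[i=14,j=4] B done, take A[i]=38 → i++
[i=15,j=4] B done, take A[i]=39 → i++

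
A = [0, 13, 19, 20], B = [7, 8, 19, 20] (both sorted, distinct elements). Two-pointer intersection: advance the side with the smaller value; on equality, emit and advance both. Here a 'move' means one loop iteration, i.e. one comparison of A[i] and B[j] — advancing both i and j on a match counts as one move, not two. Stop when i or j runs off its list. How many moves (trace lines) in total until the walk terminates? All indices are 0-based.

[i=0,j=0] 0<7 → i++
[i=1,j=0] 13>7 → j++
[i=1,j=1] 13>8 → j++
[i=1,j=2] 13<19 → i++
[i=2,j=2] 19==19 emit → i++,j++
[i=3,j=3] 20==20 emit → i++,j++

6 moves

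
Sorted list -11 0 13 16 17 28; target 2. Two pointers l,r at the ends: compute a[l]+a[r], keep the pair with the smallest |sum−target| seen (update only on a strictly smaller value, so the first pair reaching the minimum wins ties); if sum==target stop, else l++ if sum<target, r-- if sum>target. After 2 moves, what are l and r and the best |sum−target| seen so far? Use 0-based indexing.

l=0 r=5: -11+28=17 d=15 *, r--
l=0 r=4: -11+17=6 d=4 *, r--

l=0, r=3, best |Δ|=4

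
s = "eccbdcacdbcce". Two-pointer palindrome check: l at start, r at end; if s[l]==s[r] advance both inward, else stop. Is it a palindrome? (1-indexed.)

l=1 r=13: 'e'=='e', l++,r--
l=2 r=12: 'c'=='c', l++,r--
l=3 r=11: 'c'=='c', l++,r--
l=4 r=10: 'b'=='b', l++,r--
l=5 r=9: 'd'=='d', l++,r--
l=6 r=8: 'c'=='c', l++,r--

palindrome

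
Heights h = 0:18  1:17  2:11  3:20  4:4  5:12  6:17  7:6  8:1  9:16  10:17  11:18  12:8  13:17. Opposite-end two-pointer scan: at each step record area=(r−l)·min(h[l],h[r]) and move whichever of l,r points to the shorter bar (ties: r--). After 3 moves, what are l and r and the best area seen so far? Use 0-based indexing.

l=0, r=10, best area=221

l=0 r=13: min(18,17)*13=221 best=221 *, r--
l=0 r=12: min(18,8)*12=96 best=221, r--
l=0 r=11: min(18,18)*11=198 best=221, r--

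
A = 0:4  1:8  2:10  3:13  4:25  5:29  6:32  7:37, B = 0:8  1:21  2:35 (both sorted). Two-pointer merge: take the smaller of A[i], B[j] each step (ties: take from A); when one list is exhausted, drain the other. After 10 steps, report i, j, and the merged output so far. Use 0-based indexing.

i=7, j=3, merged so far=[4, 8, 8, 10, 13, 21, 25, 29, 32, 35]

[i=0,j=0] A[i]=4<=B[j]=8 take 4 → i++
[i=1,j=0] A[i]=8<=B[j]=8 take 8 → i++
[i=2,j=0] A[i]=10>B[j]=8 take 8 → j++
[i=2,j=1] A[i]=10<=B[j]=21 take 10 → i++
[i=3,j=1] A[i]=13<=B[j]=21 take 13 → i++
[i=4,j=1] A[i]=25>B[j]=21 take 21 → j++
[i=4,j=2] A[i]=25<=B[j]=35 take 25 → i++
[i=5,j=2] A[i]=29<=B[j]=35 take 29 → i++
[i=6,j=2] A[i]=32<=B[j]=35 take 32 → i++
[i=7,j=2] A[i]=37>B[j]=35 take 35 → j++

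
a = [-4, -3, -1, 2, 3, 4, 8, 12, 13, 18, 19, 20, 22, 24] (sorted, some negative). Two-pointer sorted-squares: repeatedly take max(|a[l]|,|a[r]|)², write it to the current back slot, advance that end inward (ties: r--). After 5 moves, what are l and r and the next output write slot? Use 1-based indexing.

l=1 r=14: |-4|<=|24| out[14]=576, r--
l=1 r=13: |-4|<=|22| out[13]=484, r--
l=1 r=12: |-4|<=|20| out[12]=400, r--
l=1 r=11: |-4|<=|19| out[11]=361, r--
l=1 r=10: |-4|<=|18| out[10]=324, r--

l=1, r=9, next write slot=9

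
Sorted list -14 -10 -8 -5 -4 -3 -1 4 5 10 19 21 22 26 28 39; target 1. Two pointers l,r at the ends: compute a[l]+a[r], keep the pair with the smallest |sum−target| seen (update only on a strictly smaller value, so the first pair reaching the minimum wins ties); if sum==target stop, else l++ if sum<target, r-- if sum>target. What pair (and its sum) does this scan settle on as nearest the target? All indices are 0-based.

pair (-4, 5) with sum 1 (|Δ|=0)

l=0 r=15: -14+39=25 d=24 *, r--
l=0 r=14: -14+28=14 d=13 *, r--
l=0 r=13: -14+26=12 d=11 *, r--
l=0 r=12: -14+22=8 d=7 *, r--
l=0 r=11: -14+21=7 d=6 *, r--
l=0 r=10: -14+19=5 d=4 *, r--
l=0 r=9: -14+10=-4 d=5, l++
l=1 r=9: -10+10=0 d=1 *, l++
l=2 r=9: -8+10=2 d=1, r--
l=2 r=8: -8+5=-3 d=4, l++
l=3 r=8: -5+5=0 d=1, l++
l=4 r=8: -4+5=1 d=0 *, stop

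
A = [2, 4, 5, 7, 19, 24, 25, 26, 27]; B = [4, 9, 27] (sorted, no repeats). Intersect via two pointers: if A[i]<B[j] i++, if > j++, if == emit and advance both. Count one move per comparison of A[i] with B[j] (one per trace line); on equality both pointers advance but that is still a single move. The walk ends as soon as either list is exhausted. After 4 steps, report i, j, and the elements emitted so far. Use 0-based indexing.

i=4, j=1, emitted=[4]

[i=0,j=0] 2<4 → i++
[i=1,j=0] 4==4 emit → i++,j++
[i=2,j=1] 5<9 → i++
[i=3,j=1] 7<9 → i++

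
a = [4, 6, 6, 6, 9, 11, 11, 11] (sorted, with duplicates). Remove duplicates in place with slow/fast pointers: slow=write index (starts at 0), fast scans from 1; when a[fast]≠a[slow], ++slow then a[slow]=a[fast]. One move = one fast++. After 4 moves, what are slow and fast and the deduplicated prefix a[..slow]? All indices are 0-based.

(s=0,f=1) a[fast]=6≠a[slow]=4 write a[1]=6 → slow++,fast++
(s=1,f=2) a[fast]=6=a[slow] dup → fast++
(s=1,f=3) a[fast]=6=a[slow] dup → fast++
(s=1,f=4) a[fast]=9≠a[slow]=6 write a[2]=9 → slow++,fast++

slow=2, fast=5, prefix=[4, 6, 9]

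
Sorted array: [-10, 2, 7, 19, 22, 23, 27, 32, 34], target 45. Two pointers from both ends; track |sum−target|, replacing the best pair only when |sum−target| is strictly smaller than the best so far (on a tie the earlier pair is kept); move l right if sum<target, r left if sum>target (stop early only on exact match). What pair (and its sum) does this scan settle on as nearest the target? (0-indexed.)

[0,8] -10+34=24 d=21 * → l++
[1,8] 2+34=36 d=9 * → l++
[2,8] 7+34=41 d=4 * → l++
[3,8] 19+34=53 d=8 → r--
[3,7] 19+32=51 d=6 → r--
[3,6] 19+27=46 d=1 * → r--
[3,5] 19+23=42 d=3 → l++
[4,5] 22+23=45 d=0 * → stop

pair (22, 23) with sum 45 (|Δ|=0)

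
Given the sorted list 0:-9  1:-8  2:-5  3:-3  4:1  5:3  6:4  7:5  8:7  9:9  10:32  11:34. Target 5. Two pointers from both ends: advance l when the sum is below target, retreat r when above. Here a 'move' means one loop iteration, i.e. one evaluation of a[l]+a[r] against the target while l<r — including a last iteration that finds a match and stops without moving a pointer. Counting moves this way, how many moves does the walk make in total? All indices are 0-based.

l=0 r=11: -9+34=25 >5, r--
l=0 r=10: -9+32=23 >5, r--
l=0 r=9: -9+9=0 <5, l++
l=1 r=9: -8+9=1 <5, l++
l=2 r=9: -5+9=4 <5, l++
l=3 r=9: -3+9=6 >5, r--
l=3 r=8: -3+7=4 <5, l++
l=4 r=8: 1+7=8 >5, r--
l=4 r=7: 1+5=6 >5, r--
l=4 r=6: 1+4=5, found

10 moves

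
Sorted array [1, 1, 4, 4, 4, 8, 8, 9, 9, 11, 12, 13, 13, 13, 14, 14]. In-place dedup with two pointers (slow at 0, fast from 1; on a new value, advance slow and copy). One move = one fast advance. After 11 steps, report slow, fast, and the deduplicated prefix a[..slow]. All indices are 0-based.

(s=0,f=1) a[fast]=1=a[slow] dup → fast++
(s=0,f=2) a[fast]=4≠a[slow]=1 write a[1]=4 → slow++,fast++
(s=1,f=3) a[fast]=4=a[slow] dup → fast++
(s=1,f=4) a[fast]=4=a[slow] dup → fast++
(s=1,f=5) a[fast]=8≠a[slow]=4 write a[2]=8 → slow++,fast++
(s=2,f=6) a[fast]=8=a[slow] dup → fast++
(s=2,f=7) a[fast]=9≠a[slow]=8 write a[3]=9 → slow++,fast++
(s=3,f=8) a[fast]=9=a[slow] dup → fast++
(s=3,f=9) a[fast]=11≠a[slow]=9 write a[4]=11 → slow++,fast++
(s=4,f=10) a[fast]=12≠a[slow]=11 write a[5]=12 → slow++,fast++
(s=5,f=11) a[fast]=13≠a[slow]=12 write a[6]=13 → slow++,fast++

slow=6, fast=12, prefix=[1, 4, 8, 9, 11, 12, 13]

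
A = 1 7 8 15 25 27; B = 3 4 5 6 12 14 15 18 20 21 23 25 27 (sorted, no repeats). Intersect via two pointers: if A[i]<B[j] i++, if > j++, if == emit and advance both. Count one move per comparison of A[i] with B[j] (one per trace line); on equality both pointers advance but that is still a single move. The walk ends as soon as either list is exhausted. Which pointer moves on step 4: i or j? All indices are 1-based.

j

i=1 j=1: 1<3, i++
i=2 j=1: 7>3, j++
i=2 j=2: 7>4, j++
i=2 j=3: 7>5, j++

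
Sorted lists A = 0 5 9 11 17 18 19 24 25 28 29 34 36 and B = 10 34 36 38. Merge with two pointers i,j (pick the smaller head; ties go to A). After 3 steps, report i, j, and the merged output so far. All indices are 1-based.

i=4, j=1, merged so far=[0, 5, 9]

i=1 j=1: A[i]=0<=B[j]=10 take 0, i++
i=2 j=1: A[i]=5<=B[j]=10 take 5, i++
i=3 j=1: A[i]=9<=B[j]=10 take 9, i++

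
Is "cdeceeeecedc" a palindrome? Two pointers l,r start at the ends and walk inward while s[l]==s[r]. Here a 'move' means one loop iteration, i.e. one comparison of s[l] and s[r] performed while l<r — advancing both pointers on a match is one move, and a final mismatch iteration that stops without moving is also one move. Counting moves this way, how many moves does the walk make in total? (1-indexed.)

6 moves

l=1 r=12: 'c'=='c', l++,r--
l=2 r=11: 'd'=='d', l++,r--
l=3 r=10: 'e'=='e', l++,r--
l=4 r=9: 'c'=='c', l++,r--
l=5 r=8: 'e'=='e', l++,r--
l=6 r=7: 'e'=='e', l++,r--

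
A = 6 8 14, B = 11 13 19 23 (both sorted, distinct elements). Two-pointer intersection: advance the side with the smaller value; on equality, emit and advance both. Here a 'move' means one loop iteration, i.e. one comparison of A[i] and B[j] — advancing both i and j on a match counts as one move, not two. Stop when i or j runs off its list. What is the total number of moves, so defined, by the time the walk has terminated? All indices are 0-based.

5 moves

i=0 j=0: 6<11, i++
i=1 j=0: 8<11, i++
i=2 j=0: 14>11, j++
i=2 j=1: 14>13, j++
i=2 j=2: 14<19, i++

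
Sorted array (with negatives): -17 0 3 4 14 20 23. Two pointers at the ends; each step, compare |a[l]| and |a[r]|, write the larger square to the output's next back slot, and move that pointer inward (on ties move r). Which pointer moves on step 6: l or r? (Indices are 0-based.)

r

[0,6] |-17|<=|23| out[6]=529 → r--
[0,5] |-17|<=|20| out[5]=400 → r--
[0,4] |-17|>|14| out[4]=289 → l++
[1,4] |0|<=|14| out[3]=196 → r--
[1,3] |0|<=|4| out[2]=16 → r--
[1,2] |0|<=|3| out[1]=9 → r--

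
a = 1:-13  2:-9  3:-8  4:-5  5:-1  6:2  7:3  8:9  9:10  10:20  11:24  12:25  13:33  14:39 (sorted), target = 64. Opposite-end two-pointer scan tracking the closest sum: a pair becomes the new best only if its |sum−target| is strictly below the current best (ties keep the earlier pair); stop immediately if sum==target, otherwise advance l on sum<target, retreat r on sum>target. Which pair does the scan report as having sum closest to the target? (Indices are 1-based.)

pair (25, 39) with sum 64 (|Δ|=0)

[1,14] -13+39=26 d=38 * → l++
[2,14] -9+39=30 d=34 * → l++
[3,14] -8+39=31 d=33 * → l++
[4,14] -5+39=34 d=30 * → l++
[5,14] -1+39=38 d=26 * → l++
[6,14] 2+39=41 d=23 * → l++
[7,14] 3+39=42 d=22 * → l++
[8,14] 9+39=48 d=16 * → l++
[9,14] 10+39=49 d=15 * → l++
[10,14] 20+39=59 d=5 * → l++
[11,14] 24+39=63 d=1 * → l++
[12,14] 25+39=64 d=0 * → stop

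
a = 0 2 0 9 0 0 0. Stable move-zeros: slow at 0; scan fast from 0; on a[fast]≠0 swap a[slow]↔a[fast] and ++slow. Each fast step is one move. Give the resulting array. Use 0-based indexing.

(s=0,f=0) a[fast]=0 → fast++
(s=0,f=1) a[fast]=2≠0 swap→a[0]=2 → slow++,fast++
(s=1,f=2) a[fast]=0 → fast++
(s=1,f=3) a[fast]=9≠0 swap→a[1]=9 → slow++,fast++
(s=2,f=4) a[fast]=0 → fast++
(s=2,f=5) a[fast]=0 → fast++
(s=2,f=6) a[fast]=0 → fast++

[2, 9, 0, 0, 0, 0, 0]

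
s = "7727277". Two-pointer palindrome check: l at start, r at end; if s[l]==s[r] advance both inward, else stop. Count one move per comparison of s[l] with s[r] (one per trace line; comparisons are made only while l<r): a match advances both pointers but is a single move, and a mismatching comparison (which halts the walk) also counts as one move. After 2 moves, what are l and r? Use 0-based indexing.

l=2, r=4

l=0 r=6: '7'=='7', l++,r--
l=1 r=5: '7'=='7', l++,r--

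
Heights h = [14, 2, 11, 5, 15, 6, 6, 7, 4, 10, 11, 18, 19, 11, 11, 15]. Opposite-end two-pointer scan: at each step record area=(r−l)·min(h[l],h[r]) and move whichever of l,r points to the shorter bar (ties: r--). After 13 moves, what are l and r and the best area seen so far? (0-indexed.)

[0,15] min(14,15)*15=210 best=210 * → l++
[1,15] min(2,15)*14=28 best=210 → l++
[2,15] min(11,15)*13=143 best=210 → l++
[3,15] min(5,15)*12=60 best=210 → l++
[4,15] min(15,15)*11=165 best=210 → r--
[4,14] min(15,11)*10=110 best=210 → r--
[4,13] min(15,11)*9=99 best=210 → r--
[4,12] min(15,19)*8=120 best=210 → l++
[5,12] min(6,19)*7=42 best=210 → l++
[6,12] min(6,19)*6=36 best=210 → l++
[7,12] min(7,19)*5=35 best=210 → l++
[8,12] min(4,19)*4=16 best=210 → l++
[9,12] min(10,19)*3=30 best=210 → l++

l=10, r=12, best area=210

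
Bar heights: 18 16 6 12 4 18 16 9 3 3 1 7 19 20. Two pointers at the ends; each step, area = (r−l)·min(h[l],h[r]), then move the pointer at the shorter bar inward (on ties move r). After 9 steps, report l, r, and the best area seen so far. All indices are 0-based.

l=0 r=13: min(18,20)*13=234 best=234 *, l++
l=1 r=13: min(16,20)*12=192 best=234, l++
l=2 r=13: min(6,20)*11=66 best=234, l++
l=3 r=13: min(12,20)*10=120 best=234, l++
l=4 r=13: min(4,20)*9=36 best=234, l++
l=5 r=13: min(18,20)*8=144 best=234, l++
l=6 r=13: min(16,20)*7=112 best=234, l++
l=7 r=13: min(9,20)*6=54 best=234, l++
l=8 r=13: min(3,20)*5=15 best=234, l++

l=9, r=13, best area=234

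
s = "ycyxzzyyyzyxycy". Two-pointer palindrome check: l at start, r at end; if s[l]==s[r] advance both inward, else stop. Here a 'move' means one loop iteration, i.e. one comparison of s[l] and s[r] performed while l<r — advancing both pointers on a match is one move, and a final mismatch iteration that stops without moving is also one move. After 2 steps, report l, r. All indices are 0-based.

[0,14] 'y'=='y' → l++,r--
[1,13] 'c'=='c' → l++,r--

l=2, r=12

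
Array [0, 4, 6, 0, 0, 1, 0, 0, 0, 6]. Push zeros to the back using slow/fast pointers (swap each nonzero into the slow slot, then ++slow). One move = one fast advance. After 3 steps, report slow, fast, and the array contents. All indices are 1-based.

slow=3, fast=4, a=[4, 6, 0, 0, 0, 1, 0, 0, 0, 6]

slow=1 fast=1: a[fast]=0, fast++
slow=1 fast=2: a[fast]=4≠0 swap→a[1]=4, slow++,fast++
slow=2 fast=3: a[fast]=6≠0 swap→a[2]=6, slow++,fast++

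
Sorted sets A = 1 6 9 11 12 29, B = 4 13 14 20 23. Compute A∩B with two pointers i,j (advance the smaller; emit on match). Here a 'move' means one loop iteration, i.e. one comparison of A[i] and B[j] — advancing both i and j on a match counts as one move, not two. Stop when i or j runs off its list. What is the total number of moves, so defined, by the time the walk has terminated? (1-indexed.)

[i=1,j=1] 1<4 → i++
[i=2,j=1] 6>4 → j++
[i=2,j=2] 6<13 → i++
[i=3,j=2] 9<13 → i++
[i=4,j=2] 11<13 → i++
[i=5,j=2] 12<13 → i++
[i=6,j=2] 29>13 → j++
[i=6,j=3] 29>14 → j++
[i=6,j=4] 29>20 → j++
[i=6,j=5] 29>23 → j++

10 moves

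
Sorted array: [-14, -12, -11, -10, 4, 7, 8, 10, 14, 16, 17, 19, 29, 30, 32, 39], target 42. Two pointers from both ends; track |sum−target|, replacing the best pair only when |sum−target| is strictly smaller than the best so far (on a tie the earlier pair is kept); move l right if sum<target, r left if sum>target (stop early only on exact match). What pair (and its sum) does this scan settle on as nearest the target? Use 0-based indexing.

[0,15] -14+39=25 d=17 * → l++
[1,15] -12+39=27 d=15 * → l++
[2,15] -11+39=28 d=14 * → l++
[3,15] -10+39=29 d=13 * → l++
[4,15] 4+39=43 d=1 * → r--
[4,14] 4+32=36 d=6 → l++
[5,14] 7+32=39 d=3 → l++
[6,14] 8+32=40 d=2 → l++
[7,14] 10+32=42 d=0 * → stop

pair (10, 32) with sum 42 (|Δ|=0)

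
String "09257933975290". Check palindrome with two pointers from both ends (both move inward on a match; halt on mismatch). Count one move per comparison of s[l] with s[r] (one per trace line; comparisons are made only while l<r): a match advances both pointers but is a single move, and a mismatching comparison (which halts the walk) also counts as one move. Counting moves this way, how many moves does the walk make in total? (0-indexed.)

7 moves

[0,13] '0'=='0' → l++,r--
[1,12] '9'=='9' → l++,r--
[2,11] '2'=='2' → l++,r--
[3,10] '5'=='5' → l++,r--
[4,9] '7'=='7' → l++,r--
[5,8] '9'=='9' → l++,r--
[6,7] '3'=='3' → l++,r--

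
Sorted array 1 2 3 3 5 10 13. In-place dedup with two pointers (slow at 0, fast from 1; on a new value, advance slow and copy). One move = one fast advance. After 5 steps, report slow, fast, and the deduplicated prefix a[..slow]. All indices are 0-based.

(s=0,f=1) a[fast]=2≠a[slow]=1 write a[1]=2 → slow++,fast++
(s=1,f=2) a[fast]=3≠a[slow]=2 write a[2]=3 → slow++,fast++
(s=2,f=3) a[fast]=3=a[slow] dup → fast++
(s=2,f=4) a[fast]=5≠a[slow]=3 write a[3]=5 → slow++,fast++
(s=3,f=5) a[fast]=10≠a[slow]=5 write a[4]=10 → slow++,fast++

slow=4, fast=6, prefix=[1, 2, 3, 5, 10]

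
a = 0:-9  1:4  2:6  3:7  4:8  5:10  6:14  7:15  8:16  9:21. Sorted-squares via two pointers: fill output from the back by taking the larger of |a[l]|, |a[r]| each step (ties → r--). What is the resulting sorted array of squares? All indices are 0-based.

[16, 36, 49, 64, 81, 100, 196, 225, 256, 441]

[0,9] |-9|<=|21| out[9]=441 → r--
[0,8] |-9|<=|16| out[8]=256 → r--
[0,7] |-9|<=|15| out[7]=225 → r--
[0,6] |-9|<=|14| out[6]=196 → r--
[0,5] |-9|<=|10| out[5]=100 → r--
[0,4] |-9|>|8| out[4]=81 → l++
[1,4] |4|<=|8| out[3]=64 → r--
[1,3] |4|<=|7| out[2]=49 → r--
[1,2] |4|<=|6| out[1]=36 → r--
[1,1] |4|<=|4| out[0]=16 → r--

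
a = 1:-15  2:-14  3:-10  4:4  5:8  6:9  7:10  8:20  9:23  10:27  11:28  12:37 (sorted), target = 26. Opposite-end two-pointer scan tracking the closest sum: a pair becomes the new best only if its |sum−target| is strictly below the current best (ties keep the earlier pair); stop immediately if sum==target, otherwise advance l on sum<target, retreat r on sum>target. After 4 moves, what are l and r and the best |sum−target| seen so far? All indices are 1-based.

[1,12] -15+37=22 d=4 * → l++
[2,12] -14+37=23 d=3 * → l++
[3,12] -10+37=27 d=1 * → r--
[3,11] -10+28=18 d=8 → l++

l=4, r=11, best |Δ|=1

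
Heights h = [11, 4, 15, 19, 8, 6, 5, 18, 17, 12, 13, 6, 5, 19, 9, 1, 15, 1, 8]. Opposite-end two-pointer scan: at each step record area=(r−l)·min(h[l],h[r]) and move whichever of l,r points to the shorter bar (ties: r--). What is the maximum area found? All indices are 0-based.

[0,18] min(11,8)*18=144 best=144 * → r--
[0,17] min(11,1)*17=17 best=144 → r--
[0,16] min(11,15)*16=176 best=176 * → l++
[1,16] min(4,15)*15=60 best=176 → l++
[2,16] min(15,15)*14=210 best=210 * → r--
[2,15] min(15,1)*13=13 best=210 → r--
[2,14] min(15,9)*12=108 best=210 → r--
[2,13] min(15,19)*11=165 best=210 → l++
[3,13] min(19,19)*10=190 best=210 → r--
[3,12] min(19,5)*9=45 best=210 → r--
[3,11] min(19,6)*8=48 best=210 → r--
[3,10] min(19,13)*7=91 best=210 → r--
[3,9] min(19,12)*6=72 best=210 → r--
[3,8] min(19,17)*5=85 best=210 → r--
[3,7] min(19,18)*4=72 best=210 → r--
[3,6] min(19,5)*3=15 best=210 → r--
[3,5] min(19,6)*2=12 best=210 → r--
[3,4] min(19,8)*1=8 best=210 → r--

max area = 210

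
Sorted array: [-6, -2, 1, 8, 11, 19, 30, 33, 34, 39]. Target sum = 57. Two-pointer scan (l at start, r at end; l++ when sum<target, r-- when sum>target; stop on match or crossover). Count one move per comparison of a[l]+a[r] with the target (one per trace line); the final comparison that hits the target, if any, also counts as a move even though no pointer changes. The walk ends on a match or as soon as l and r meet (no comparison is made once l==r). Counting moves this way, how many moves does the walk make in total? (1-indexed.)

9 moves

l=1 r=10: -6+39=33 <57, l++
l=2 r=10: -2+39=37 <57, l++
l=3 r=10: 1+39=40 <57, l++
l=4 r=10: 8+39=47 <57, l++
l=5 r=10: 11+39=50 <57, l++
l=6 r=10: 19+39=58 >57, r--
l=6 r=9: 19+34=53 <57, l++
l=7 r=9: 30+34=64 >57, r--
l=7 r=8: 30+33=63 >57, r--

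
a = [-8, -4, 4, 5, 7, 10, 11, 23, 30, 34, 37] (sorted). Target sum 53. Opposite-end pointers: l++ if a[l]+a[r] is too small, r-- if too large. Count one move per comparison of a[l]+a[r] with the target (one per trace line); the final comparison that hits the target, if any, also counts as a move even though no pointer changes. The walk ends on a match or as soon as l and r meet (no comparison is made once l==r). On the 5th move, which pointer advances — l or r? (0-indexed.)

l

[0,10] -8+37=29 <53 → l++
[1,10] -4+37=33 <53 → l++
[2,10] 4+37=41 <53 → l++
[3,10] 5+37=42 <53 → l++
[4,10] 7+37=44 <53 → l++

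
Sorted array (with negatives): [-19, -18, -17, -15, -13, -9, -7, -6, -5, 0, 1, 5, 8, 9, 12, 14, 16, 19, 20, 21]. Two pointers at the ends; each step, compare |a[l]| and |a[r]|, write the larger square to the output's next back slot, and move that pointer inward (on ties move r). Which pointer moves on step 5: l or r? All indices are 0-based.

[0,19] |-19|<=|21| out[19]=441 → r--
[0,18] |-19|<=|20| out[18]=400 → r--
[0,17] |-19|<=|19| out[17]=361 → r--
[0,16] |-19|>|16| out[16]=361 → l++
[1,16] |-18|>|16| out[15]=324 → l++

l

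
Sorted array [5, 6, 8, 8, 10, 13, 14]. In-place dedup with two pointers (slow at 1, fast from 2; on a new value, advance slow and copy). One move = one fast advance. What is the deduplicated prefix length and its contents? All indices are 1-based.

(s=1,f=2) a[fast]=6≠a[slow]=5 write a[2]=6 → slow++,fast++
(s=2,f=3) a[fast]=8≠a[slow]=6 write a[3]=8 → slow++,fast++
(s=3,f=4) a[fast]=8=a[slow] dup → fast++
(s=3,f=5) a[fast]=10≠a[slow]=8 write a[4]=10 → slow++,fast++
(s=4,f=6) a[fast]=13≠a[slow]=10 write a[5]=13 → slow++,fast++
(s=5,f=7) a[fast]=14≠a[slow]=13 write a[6]=14 → slow++,fast++

length 6; prefix = [5, 6, 8, 10, 13, 14]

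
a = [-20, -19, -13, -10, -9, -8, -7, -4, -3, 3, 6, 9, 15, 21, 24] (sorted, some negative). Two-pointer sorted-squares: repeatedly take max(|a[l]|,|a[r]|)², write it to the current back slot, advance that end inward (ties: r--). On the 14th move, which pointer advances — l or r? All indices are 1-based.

r

l=1 r=15: |-20|<=|24| out[15]=576, r--
l=1 r=14: |-20|<=|21| out[14]=441, r--
l=1 r=13: |-20|>|15| out[13]=400, l++
l=2 r=13: |-19|>|15| out[12]=361, l++
l=3 r=13: |-13|<=|15| out[11]=225, r--
l=3 r=12: |-13|>|9| out[10]=169, l++
l=4 r=12: |-10|>|9| out[9]=100, l++
l=5 r=12: |-9|<=|9| out[8]=81, r--
l=5 r=11: |-9|>|6| out[7]=81, l++
l=6 r=11: |-8|>|6| out[6]=64, l++
l=7 r=11: |-7|>|6| out[5]=49, l++
l=8 r=11: |-4|<=|6| out[4]=36, r--
l=8 r=10: |-4|>|3| out[3]=16, l++
l=9 r=10: |-3|<=|3| out[2]=9, r--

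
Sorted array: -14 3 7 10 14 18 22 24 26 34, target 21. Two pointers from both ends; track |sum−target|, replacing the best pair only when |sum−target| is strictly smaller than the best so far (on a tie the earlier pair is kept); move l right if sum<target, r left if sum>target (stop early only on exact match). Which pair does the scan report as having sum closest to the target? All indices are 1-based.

l=1 r=10: -14+34=20 d=1 *, l++
l=2 r=10: 3+34=37 d=16, r--
l=2 r=9: 3+26=29 d=8, r--
l=2 r=8: 3+24=27 d=6, r--
l=2 r=7: 3+22=25 d=4, r--
l=2 r=6: 3+18=21 d=0 *, stop

pair (3, 18) with sum 21 (|Δ|=0)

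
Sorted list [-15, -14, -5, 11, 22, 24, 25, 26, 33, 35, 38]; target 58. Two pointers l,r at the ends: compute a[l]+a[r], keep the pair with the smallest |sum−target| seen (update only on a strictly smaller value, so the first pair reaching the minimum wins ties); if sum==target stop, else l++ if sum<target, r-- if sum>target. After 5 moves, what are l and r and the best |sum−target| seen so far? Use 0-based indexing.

l=4, r=9, best |Δ|=2

[0,10] -15+38=23 d=35 * → l++
[1,10] -14+38=24 d=34 * → l++
[2,10] -5+38=33 d=25 * → l++
[3,10] 11+38=49 d=9 * → l++
[4,10] 22+38=60 d=2 * → r--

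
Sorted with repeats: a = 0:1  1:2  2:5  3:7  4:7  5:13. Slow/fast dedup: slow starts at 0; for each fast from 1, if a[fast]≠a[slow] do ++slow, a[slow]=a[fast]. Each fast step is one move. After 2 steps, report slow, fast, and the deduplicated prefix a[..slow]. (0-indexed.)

(s=0,f=1) a[fast]=2≠a[slow]=1 write a[1]=2 → slow++,fast++
(s=1,f=2) a[fast]=5≠a[slow]=2 write a[2]=5 → slow++,fast++

slow=2, fast=3, prefix=[1, 2, 5]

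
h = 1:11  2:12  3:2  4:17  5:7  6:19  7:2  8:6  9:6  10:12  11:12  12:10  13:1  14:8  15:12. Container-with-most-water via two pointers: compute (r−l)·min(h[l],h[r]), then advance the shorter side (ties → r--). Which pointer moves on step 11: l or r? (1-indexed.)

l=1 r=15: min(11,12)*14=154 best=154 *, l++
l=2 r=15: min(12,12)*13=156 best=156 *, r--
l=2 r=14: min(12,8)*12=96 best=156, r--
l=2 r=13: min(12,1)*11=11 best=156, r--
l=2 r=12: min(12,10)*10=100 best=156, r--
l=2 r=11: min(12,12)*9=108 best=156, r--
l=2 r=10: min(12,12)*8=96 best=156, r--
l=2 r=9: min(12,6)*7=42 best=156, r--
l=2 r=8: min(12,6)*6=36 best=156, r--
l=2 r=7: min(12,2)*5=10 best=156, r--
l=2 r=6: min(12,19)*4=48 best=156, l++

l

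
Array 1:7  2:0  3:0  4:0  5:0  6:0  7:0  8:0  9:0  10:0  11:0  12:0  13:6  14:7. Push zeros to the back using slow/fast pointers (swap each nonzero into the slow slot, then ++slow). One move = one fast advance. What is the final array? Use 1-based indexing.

slow=1 fast=1: a[fast]=7≠0 swap→a[1]=7, slow++,fast++
slow=2 fast=2: a[fast]=0, fast++
slow=2 fast=3: a[fast]=0, fast++
slow=2 fast=4: a[fast]=0, fast++
slow=2 fast=5: a[fast]=0, fast++
slow=2 fast=6: a[fast]=0, fast++
slow=2 fast=7: a[fast]=0, fast++
slow=2 fast=8: a[fast]=0, fast++
slow=2 fast=9: a[fast]=0, fast++
slow=2 fast=10: a[fast]=0, fast++
slow=2 fast=11: a[fast]=0, fast++
slow=2 fast=12: a[fast]=0, fast++
slow=2 fast=13: a[fast]=6≠0 swap→a[2]=6, slow++,fast++
slow=3 fast=14: a[fast]=7≠0 swap→a[3]=7, slow++,fast++

[7, 6, 7, 0, 0, 0, 0, 0, 0, 0, 0, 0, 0, 0]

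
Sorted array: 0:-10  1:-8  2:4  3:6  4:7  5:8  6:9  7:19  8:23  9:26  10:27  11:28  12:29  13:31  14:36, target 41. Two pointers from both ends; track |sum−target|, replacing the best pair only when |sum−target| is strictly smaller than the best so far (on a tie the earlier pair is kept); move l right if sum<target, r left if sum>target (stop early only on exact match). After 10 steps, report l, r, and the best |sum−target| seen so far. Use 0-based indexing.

l=7, r=11, best |Δ|=1

l=0 r=14: -10+36=26 d=15 *, l++
l=1 r=14: -8+36=28 d=13 *, l++
l=2 r=14: 4+36=40 d=1 *, l++
l=3 r=14: 6+36=42 d=1, r--
l=3 r=13: 6+31=37 d=4, l++
l=4 r=13: 7+31=38 d=3, l++
l=5 r=13: 8+31=39 d=2, l++
l=6 r=13: 9+31=40 d=1, l++
l=7 r=13: 19+31=50 d=9, r--
l=7 r=12: 19+29=48 d=7, r--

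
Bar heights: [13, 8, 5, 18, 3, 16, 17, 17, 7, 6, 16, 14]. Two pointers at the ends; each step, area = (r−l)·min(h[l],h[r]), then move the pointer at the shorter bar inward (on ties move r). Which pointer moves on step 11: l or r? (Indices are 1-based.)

[1,12] min(13,14)*11=143 best=143 * → l++
[2,12] min(8,14)*10=80 best=143 → l++
[3,12] min(5,14)*9=45 best=143 → l++
[4,12] min(18,14)*8=112 best=143 → r--
[4,11] min(18,16)*7=112 best=143 → r--
[4,10] min(18,6)*6=36 best=143 → r--
[4,9] min(18,7)*5=35 best=143 → r--
[4,8] min(18,17)*4=68 best=143 → r--
[4,7] min(18,17)*3=51 best=143 → r--
[4,6] min(18,16)*2=32 best=143 → r--
[4,5] min(18,3)*1=3 best=143 → r--

r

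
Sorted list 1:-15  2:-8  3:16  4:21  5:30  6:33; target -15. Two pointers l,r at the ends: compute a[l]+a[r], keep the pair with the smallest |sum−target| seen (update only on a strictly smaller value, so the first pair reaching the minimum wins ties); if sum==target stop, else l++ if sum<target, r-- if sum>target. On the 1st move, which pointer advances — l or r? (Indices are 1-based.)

l=1 r=6: -15+33=18 d=33 *, r--

r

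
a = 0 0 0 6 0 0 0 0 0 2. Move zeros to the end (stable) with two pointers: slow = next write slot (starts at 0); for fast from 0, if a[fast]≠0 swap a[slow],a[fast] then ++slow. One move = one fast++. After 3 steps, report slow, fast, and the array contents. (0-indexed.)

slow=0, fast=3, a=[0, 0, 0, 6, 0, 0, 0, 0, 0, 2]

(s=0,f=0) a[fast]=0 → fast++
(s=0,f=1) a[fast]=0 → fast++
(s=0,f=2) a[fast]=0 → fast++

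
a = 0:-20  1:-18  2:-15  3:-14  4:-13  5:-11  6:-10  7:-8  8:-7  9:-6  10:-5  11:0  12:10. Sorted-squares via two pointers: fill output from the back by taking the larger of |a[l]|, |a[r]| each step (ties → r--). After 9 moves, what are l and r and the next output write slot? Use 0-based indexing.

[0,12] |-20|>|10| out[12]=400 → l++
[1,12] |-18|>|10| out[11]=324 → l++
[2,12] |-15|>|10| out[10]=225 → l++
[3,12] |-14|>|10| out[9]=196 → l++
[4,12] |-13|>|10| out[8]=169 → l++
[5,12] |-11|>|10| out[7]=121 → l++
[6,12] |-10|<=|10| out[6]=100 → r--
[6,11] |-10|>|0| out[5]=100 → l++
[7,11] |-8|>|0| out[4]=64 → l++

l=8, r=11, next write slot=3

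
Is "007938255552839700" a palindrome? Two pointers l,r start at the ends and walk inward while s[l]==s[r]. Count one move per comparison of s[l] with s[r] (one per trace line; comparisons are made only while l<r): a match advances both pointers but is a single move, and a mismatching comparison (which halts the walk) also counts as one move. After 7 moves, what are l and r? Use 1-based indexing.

l=8, r=11

[1,18] '0'=='0' → l++,r--
[2,17] '0'=='0' → l++,r--
[3,16] '7'=='7' → l++,r--
[4,15] '9'=='9' → l++,r--
[5,14] '3'=='3' → l++,r--
[6,13] '8'=='8' → l++,r--
[7,12] '2'=='2' → l++,r--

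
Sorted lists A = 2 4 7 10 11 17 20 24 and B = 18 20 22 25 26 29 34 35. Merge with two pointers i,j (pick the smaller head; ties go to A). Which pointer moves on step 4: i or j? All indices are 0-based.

[i=0,j=0] A[i]=2<=B[j]=18 take 2 → i++
[i=1,j=0] A[i]=4<=B[j]=18 take 4 → i++
[i=2,j=0] A[i]=7<=B[j]=18 take 7 → i++
[i=3,j=0] A[i]=10<=B[j]=18 take 10 → i++

i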